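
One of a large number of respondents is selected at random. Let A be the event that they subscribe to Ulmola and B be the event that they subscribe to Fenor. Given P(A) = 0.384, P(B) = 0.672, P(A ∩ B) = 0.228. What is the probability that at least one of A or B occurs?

0.828

By inclusion–exclusion:
P(A ∪ B) = 0.384 + 0.672 − 0.228 = 0.828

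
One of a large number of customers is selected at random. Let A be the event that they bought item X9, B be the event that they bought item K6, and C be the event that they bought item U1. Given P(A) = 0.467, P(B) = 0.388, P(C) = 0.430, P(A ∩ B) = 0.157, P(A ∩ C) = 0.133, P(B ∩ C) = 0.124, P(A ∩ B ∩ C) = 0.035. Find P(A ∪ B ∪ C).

Using inclusion–exclusion:
P(A ∪ B ∪ C) = 0.467 + 0.388 + 0.430 − 0.157 − 0.133 − 0.124 + 0.035 = 0.906

0.906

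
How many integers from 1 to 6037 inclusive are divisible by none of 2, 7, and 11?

2353

3018 + 862 + 548 − 431 − 274 − 78 + 39 = 3684
6037 − 3684 = 2353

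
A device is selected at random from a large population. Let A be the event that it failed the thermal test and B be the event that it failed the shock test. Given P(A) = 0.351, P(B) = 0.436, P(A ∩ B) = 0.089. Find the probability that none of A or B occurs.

0.302

P(A ∪ B) = 0.351 + 0.436 − 0.089 = 0.698
P(none) = 1 − 0.698 = 0.302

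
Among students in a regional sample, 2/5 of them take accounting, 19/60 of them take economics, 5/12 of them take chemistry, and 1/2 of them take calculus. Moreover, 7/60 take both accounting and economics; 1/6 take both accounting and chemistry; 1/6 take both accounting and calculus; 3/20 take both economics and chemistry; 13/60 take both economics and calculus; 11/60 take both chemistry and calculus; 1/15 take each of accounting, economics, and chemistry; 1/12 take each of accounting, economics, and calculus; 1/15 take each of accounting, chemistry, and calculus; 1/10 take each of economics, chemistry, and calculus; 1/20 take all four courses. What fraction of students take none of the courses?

1/10

P(at least one) = 2/5 + 19/60 + 5/12 + 1/2 − 7/60 − 1/6 − 1/6 − 3/20 − 13/60 − 11/60 + 1/15 + 1/12 + 1/15 + 1/10 − 1/20 = 9/10
P(none) = 1 − 9/10 = 1/10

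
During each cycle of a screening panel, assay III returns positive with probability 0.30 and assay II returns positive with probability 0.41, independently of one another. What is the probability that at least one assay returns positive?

0.587

P(none) = (1 − 0.30) × (1 − 0.41) = 0.70 × 0.59 = 0.413
P(at least one) = 1 − 0.413 = 0.587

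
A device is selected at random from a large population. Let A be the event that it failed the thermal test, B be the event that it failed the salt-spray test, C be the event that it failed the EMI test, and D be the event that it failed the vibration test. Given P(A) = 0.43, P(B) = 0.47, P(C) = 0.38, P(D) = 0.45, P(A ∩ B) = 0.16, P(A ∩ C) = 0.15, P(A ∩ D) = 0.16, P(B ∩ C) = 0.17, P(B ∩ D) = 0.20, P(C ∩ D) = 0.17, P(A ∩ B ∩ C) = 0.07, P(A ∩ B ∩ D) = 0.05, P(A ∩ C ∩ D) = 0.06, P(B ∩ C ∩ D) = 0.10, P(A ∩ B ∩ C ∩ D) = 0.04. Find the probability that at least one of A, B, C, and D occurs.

0.96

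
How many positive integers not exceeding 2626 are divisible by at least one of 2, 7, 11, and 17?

1663

⌊2626/2⌋ + ⌊2626/7⌋ + ⌊2626/11⌋ + ⌊2626/17⌋ − ⌊2626/14⌋ − ⌊2626/22⌋ − ⌊2626/34⌋ − ⌊2626/77⌋ − ⌊2626/119⌋ − ⌊2626/187⌋ + ⌊2626/154⌋ + ⌊2626/238⌋ + ⌊2626/374⌋ + ⌊2626/1309⌋ − ⌊2626/2618⌋ = 1313 + 375 + 238 + 154 − 187 − 119 − 77 − 34 − 22 − 14 + 17 + 11 + 7 + 2 − 1 = 1663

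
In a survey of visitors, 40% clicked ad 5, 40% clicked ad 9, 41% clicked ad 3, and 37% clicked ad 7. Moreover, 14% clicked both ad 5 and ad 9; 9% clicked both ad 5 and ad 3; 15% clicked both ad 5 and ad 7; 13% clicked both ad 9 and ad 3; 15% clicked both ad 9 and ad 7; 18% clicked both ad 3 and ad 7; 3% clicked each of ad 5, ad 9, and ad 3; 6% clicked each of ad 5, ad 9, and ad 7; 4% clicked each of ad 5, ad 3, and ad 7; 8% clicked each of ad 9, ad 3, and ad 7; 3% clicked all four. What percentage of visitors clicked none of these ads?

8%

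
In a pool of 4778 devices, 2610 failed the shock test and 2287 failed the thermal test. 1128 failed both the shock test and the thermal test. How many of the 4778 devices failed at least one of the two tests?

3769

|at least one| = 2610 + 2287 − 1128 = 3769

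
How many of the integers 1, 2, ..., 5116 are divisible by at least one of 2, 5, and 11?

3256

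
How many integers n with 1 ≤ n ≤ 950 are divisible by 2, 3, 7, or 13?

Inclusion–exclusion gives
⌊950/2⌋ + ⌊950/3⌋ + ⌊950/7⌋ + ⌊950/13⌋ − ⌊950/6⌋ − ⌊950/14⌋ − ⌊950/26⌋ − ⌊950/21⌋ − ⌊950/39⌋ − ⌊950/91⌋ + ⌊950/42⌋ + ⌊950/78⌋ + ⌊950/182⌋ + ⌊950/273⌋ − ⌊950/546⌋ = 475 + 316 + 135 + 73 − 158 − 67 − 36 − 45 − 24 − 10 + 22 + 12 + 5 + 3 − 1 = 700

700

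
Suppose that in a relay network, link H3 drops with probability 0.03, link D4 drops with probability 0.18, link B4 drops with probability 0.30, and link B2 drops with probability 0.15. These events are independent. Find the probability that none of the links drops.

P(none) = (1 − 0.03) × (1 − 0.18) × (1 − 0.30) × (1 − 0.15) = 0.97 × 0.82 × 0.70 × 0.85 = 0.473263

0.473263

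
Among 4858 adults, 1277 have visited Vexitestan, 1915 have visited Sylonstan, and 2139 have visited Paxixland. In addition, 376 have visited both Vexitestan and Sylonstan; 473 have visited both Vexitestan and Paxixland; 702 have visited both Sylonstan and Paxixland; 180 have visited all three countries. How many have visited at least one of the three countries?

3960

Inclusion–exclusion gives
|union| = 1277 + 1915 + 2139 − 376 − 473 − 702 + 180 = 3960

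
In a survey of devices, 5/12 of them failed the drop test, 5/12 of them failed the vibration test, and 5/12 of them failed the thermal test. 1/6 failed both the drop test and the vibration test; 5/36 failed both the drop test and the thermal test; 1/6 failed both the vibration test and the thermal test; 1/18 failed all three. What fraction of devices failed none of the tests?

1/6

P(at least one) = 5/12 + 5/12 + 5/12 − 1/6 − 5/36 − 1/6 + 1/18 = 5/6
P(none) = 1 − 5/6 = 1/6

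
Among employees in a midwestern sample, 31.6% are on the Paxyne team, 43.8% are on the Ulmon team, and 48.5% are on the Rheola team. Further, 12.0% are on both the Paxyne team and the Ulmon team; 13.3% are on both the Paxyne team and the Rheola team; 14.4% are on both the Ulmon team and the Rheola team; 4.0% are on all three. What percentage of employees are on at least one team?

By inclusion–exclusion:
P(union) = 31.6 + 43.8 + 48.5 − 12.0 − 13.3 − 14.4 + 4.0 = 88.2%

88.2%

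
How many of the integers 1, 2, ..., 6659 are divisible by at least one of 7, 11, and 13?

1869

Inclusion–exclusion gives
951 + 605 + 512 − 86 − 73 − 46 + 6 = 1869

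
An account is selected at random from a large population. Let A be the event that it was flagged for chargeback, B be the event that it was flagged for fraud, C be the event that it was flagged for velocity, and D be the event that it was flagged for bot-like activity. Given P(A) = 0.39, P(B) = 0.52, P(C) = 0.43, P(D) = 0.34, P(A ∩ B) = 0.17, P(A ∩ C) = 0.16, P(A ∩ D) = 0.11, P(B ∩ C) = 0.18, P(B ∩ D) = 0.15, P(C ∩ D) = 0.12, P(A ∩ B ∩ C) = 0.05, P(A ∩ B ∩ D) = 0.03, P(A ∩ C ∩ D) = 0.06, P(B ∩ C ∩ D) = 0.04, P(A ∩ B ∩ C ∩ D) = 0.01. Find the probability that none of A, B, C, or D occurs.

P(A ∪ B ∪ C ∪ D) = 0.39 + 0.52 + 0.43 + 0.34 − 0.17 − 0.16 − 0.11 − 0.18 − 0.15 − 0.12 + 0.05 + 0.03 + 0.06 + 0.04 − 0.01 = 0.96
P(none) = 1 − 0.96 = 0.04

0.04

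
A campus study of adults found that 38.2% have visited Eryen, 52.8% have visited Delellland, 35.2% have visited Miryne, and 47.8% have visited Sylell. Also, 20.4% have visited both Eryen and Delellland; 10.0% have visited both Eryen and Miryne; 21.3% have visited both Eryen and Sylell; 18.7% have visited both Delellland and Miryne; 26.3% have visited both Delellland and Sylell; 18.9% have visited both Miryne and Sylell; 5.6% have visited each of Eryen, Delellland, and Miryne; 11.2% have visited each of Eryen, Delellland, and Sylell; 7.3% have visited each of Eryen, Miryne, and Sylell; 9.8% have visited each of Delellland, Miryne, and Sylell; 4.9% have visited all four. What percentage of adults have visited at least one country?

By inclusion–exclusion:
P(union) = 38.2 + 52.8 + 35.2 + 47.8 − 20.4 − 10.0 − 21.3 − 18.7 − 26.3 − 18.9 + 5.6 + 11.2 + 7.3 + 9.8 − 4.9 = 87.4%

87.4%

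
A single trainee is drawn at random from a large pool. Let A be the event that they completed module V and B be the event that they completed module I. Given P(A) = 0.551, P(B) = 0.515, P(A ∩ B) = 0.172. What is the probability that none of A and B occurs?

0.106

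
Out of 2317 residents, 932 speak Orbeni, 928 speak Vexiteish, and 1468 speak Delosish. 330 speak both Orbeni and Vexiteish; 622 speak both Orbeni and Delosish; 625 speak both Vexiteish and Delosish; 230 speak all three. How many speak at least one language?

|union| = 932 + 928 + 1468 − 330 − 622 − 625 + 230 = 1981

1981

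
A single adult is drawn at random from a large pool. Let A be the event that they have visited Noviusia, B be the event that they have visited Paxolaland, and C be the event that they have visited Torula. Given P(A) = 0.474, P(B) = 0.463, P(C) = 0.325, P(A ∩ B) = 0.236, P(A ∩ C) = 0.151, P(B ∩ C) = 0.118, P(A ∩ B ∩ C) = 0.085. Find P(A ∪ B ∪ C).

Apply inclusion-exclusion:
P(A ∪ B ∪ C) = 0.474 + 0.463 + 0.325 − 0.236 − 0.151 − 0.118 + 0.085 = 0.842

0.842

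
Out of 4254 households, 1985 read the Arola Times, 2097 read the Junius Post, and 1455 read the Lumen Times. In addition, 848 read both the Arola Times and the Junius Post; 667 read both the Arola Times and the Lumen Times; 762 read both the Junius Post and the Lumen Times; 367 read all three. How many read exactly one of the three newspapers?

2084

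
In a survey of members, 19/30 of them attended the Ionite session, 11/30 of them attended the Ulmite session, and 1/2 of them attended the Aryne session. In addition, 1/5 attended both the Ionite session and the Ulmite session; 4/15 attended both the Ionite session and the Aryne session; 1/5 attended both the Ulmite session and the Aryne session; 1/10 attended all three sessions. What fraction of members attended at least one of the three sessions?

14/15

Using inclusion–exclusion:
P(≥1) = 19/30 + 11/30 + 1/2 − 1/5 − 4/15 − 1/5 + 1/10 = 14/15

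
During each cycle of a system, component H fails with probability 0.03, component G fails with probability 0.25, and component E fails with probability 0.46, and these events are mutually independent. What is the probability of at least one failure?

P(none) = (1 − 0.03) × (1 − 0.25) × (1 − 0.46) = 0.97 × 0.75 × 0.54 = 0.39285
P(at least one) = 1 − 0.39285 = 0.60715

0.60715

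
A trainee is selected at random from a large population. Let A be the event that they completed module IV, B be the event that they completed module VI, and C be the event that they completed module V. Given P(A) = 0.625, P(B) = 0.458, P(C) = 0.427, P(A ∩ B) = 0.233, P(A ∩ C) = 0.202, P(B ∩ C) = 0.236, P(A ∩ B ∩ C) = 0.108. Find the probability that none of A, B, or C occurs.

P(A ∪ B ∪ C) = 0.625 + 0.458 + 0.427 − 0.233 − 0.202 − 0.236 + 0.108 = 0.947
P(none) = 1 − 0.947 = 0.053

0.053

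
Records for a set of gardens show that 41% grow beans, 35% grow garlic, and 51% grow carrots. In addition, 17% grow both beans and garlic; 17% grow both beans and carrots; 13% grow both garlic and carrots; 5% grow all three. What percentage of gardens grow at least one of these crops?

85%

By inclusion–exclusion:
P(union) = 41 + 35 + 51 − 17 − 17 − 13 + 5 = 85%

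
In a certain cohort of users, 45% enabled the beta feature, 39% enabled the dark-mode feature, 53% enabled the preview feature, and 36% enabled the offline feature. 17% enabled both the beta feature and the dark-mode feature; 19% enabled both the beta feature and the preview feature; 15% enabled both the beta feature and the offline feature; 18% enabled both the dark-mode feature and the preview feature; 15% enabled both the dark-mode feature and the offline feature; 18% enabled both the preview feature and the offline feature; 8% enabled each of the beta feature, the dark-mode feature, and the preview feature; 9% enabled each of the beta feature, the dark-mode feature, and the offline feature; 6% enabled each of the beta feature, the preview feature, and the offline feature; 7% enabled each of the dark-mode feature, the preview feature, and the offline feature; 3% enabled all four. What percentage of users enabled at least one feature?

98%

Apply inclusion-exclusion:
P(union) = 45 + 39 + 53 + 36 − 17 − 19 − 15 − 18 − 15 − 18 + 8 + 9 + 6 + 7 − 3 = 98%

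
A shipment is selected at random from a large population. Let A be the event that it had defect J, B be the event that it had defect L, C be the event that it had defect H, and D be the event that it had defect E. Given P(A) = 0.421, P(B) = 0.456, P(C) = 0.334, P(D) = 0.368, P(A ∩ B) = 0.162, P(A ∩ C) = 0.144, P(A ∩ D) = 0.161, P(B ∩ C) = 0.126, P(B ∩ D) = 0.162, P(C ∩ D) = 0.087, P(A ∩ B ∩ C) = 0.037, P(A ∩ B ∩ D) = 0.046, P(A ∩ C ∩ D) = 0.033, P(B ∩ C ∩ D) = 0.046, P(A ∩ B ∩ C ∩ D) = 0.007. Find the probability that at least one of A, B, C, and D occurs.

Using inclusion–exclusion:
P(A ∪ B ∪ C ∪ D) = 0.421 + 0.456 + 0.334 + 0.368 − 0.162 − 0.144 − 0.161 − 0.126 − 0.162 − 0.087 + 0.037 + 0.046 + 0.033 + 0.046 − 0.007 = 0.892

0.892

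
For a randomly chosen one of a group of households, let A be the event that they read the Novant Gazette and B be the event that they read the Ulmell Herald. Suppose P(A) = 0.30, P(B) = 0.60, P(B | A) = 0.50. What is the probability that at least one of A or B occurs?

0.75

P(A ∩ B) = P(A)·P(B|A) = 0.30 × 0.50 = 0.15
P(A ∪ B) = 0.30 + 0.60 − 0.15 = 0.75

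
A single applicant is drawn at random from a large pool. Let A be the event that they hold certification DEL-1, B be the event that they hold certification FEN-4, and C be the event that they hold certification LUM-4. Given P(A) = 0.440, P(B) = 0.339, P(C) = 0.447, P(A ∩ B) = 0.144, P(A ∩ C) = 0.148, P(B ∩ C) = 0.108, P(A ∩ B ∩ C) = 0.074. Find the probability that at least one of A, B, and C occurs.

P(A ∪ B ∪ C) = 0.440 + 0.339 + 0.447 − 0.144 − 0.148 − 0.108 + 0.074 = 0.900

0.900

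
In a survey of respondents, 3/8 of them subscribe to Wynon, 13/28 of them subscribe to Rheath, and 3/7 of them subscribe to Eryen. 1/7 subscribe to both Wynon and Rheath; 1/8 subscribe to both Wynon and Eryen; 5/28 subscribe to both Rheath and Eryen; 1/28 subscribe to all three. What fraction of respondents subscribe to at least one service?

6/7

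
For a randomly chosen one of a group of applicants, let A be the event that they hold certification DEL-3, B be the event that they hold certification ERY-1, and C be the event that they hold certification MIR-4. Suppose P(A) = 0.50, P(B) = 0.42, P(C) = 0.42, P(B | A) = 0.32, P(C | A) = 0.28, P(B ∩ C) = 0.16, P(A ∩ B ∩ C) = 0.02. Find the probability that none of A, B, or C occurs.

P(A ∩ B) = P(A)·P(B|A) = 0.50 × 0.32 = 0.16
P(A ∩ C) = P(A)·P(C|A) = 0.50 × 0.28 = 0.14
P(A ∪ B ∪ C) = 0.50 + 0.42 + 0.42 − 0.16 − 0.14 − 0.16 + 0.02 = 0.90
P(none) = 1 − 0.90 = 0.10

0.10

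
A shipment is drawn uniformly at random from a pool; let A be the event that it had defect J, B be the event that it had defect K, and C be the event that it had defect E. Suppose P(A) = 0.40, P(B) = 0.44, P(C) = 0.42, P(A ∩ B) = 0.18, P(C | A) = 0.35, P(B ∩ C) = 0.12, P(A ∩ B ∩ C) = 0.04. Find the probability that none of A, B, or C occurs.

0.14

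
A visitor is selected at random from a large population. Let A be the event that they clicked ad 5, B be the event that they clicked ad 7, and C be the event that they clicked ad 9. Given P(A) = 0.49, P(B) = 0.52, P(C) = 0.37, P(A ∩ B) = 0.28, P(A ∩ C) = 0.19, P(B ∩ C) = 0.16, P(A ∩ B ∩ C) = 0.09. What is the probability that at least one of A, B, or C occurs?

P(A ∪ B ∪ C) = 0.49 + 0.52 + 0.37 − 0.28 − 0.19 − 0.16 + 0.09 = 0.84

0.84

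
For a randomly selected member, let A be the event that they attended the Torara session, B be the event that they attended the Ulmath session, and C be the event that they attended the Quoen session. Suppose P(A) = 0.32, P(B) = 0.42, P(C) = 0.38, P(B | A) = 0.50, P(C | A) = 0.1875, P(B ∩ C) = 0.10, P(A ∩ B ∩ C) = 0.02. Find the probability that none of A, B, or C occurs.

P(A ∩ B) = P(A)·P(B|A) = 0.32 × 0.50 = 0.16
P(A ∩ C) = P(A)·P(C|A) = 0.32 × 0.1875 = 0.06
By inclusion–exclusion:
P(A ∪ B ∪ C) = 0.32 + 0.42 + 0.38 − 0.16 − 0.06 − 0.10 + 0.02 = 0.82
P(none) = 1 − 0.82 = 0.18

0.18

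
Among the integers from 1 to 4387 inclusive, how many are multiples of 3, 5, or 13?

2227

⌊4387/3⌋ + ⌊4387/5⌋ + ⌊4387/13⌋ − ⌊4387/15⌋ − ⌊4387/39⌋ − ⌊4387/65⌋ + ⌊4387/195⌋ = 1462 + 877 + 337 − 292 − 112 − 67 + 22 = 2227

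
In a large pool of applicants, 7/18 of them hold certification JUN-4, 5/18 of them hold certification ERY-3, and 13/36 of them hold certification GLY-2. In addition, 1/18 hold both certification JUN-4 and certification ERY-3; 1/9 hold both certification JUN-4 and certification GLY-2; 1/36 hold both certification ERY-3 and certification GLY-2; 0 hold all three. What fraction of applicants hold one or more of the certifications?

5/6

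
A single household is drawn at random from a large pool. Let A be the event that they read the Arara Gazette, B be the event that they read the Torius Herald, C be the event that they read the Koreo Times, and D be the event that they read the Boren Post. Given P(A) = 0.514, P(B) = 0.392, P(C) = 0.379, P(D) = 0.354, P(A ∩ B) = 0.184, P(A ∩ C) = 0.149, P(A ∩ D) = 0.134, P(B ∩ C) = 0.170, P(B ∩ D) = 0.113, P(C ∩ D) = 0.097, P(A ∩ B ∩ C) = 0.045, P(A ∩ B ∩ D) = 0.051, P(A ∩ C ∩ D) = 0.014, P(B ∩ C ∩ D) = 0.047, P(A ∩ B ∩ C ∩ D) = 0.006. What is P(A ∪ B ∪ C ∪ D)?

0.943

Inclusion–exclusion gives
P(A ∪ B ∪ C ∪ D) = 0.514 + 0.392 + 0.379 + 0.354 − 0.184 − 0.149 − 0.134 − 0.170 − 0.113 − 0.097 + 0.045 + 0.051 + 0.014 + 0.047 − 0.006 = 0.943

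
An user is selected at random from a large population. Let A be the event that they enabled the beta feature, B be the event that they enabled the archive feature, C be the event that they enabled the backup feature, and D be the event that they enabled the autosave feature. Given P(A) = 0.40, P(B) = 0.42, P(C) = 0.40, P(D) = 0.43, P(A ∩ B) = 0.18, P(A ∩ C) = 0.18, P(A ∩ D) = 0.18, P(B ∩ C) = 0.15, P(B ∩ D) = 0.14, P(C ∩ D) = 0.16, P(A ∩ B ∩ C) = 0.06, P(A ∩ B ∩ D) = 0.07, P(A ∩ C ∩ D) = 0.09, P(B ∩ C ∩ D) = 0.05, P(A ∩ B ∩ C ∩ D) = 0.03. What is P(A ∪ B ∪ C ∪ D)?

P(A ∪ B ∪ C ∪ D) = 0.40 + 0.42 + 0.40 + 0.43 − 0.18 − 0.18 − 0.18 − 0.15 − 0.14 − 0.16 + 0.06 + 0.07 + 0.09 + 0.05 − 0.03 = 0.90

0.90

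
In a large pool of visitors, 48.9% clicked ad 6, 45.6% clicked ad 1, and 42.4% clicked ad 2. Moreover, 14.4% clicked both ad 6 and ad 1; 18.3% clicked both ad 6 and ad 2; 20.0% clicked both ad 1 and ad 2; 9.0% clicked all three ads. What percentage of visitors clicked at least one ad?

93.2%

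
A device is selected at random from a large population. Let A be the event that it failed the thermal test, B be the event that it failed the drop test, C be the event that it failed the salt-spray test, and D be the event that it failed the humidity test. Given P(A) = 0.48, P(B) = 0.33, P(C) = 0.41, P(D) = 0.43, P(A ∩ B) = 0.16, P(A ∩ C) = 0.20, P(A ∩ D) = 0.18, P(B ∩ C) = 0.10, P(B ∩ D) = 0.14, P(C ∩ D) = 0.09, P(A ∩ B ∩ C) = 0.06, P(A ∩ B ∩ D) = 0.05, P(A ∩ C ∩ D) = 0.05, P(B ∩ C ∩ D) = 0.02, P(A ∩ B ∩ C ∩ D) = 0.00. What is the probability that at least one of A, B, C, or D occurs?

P(A ∪ B ∪ C ∪ D) = 0.48 + 0.33 + 0.41 + 0.43 − 0.16 − 0.20 − 0.18 − 0.10 − 0.14 − 0.09 + 0.06 + 0.05 + 0.05 + 0.02 − 0.00 = 0.96

0.96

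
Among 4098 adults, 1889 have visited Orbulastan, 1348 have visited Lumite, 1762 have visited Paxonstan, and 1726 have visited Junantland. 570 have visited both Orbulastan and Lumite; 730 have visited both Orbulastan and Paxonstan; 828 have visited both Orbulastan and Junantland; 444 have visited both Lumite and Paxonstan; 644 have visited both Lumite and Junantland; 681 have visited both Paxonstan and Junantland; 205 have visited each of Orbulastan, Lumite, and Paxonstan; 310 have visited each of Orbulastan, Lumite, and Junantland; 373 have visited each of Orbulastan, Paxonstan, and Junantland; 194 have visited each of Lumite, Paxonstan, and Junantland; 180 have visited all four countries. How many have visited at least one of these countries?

3730

|union| = 1889 + 1348 + 1762 + 1726 − 570 − 730 − 828 − 444 − 644 − 681 + 205 + 310 + 373 + 194 − 180 = 3730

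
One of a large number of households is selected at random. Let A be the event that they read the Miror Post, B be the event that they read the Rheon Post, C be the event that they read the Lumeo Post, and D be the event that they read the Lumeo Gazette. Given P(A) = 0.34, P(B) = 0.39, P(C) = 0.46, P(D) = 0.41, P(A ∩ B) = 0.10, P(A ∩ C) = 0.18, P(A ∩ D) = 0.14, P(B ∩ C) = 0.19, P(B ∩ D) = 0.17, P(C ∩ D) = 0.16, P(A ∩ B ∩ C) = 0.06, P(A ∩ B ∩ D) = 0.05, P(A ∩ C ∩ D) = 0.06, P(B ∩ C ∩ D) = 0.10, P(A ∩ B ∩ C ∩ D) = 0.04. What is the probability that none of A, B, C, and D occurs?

By inclusion–exclusion:
P(A ∪ B ∪ C ∪ D) = 0.34 + 0.39 + 0.46 + 0.41 − 0.10 − 0.18 − 0.14 − 0.19 − 0.17 − 0.16 + 0.06 + 0.05 + 0.06 + 0.10 − 0.04 = 0.89
P(none) = 1 − 0.89 = 0.11

0.11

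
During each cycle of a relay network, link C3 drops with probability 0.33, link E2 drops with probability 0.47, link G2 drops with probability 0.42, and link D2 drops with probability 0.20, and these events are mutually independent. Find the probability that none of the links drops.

0.1647664

Since the events are independent, P(none) is the product of the individual non-occurrence probabilities.
P(none) = (1 − 0.33) × (1 − 0.47) × (1 − 0.42) × (1 − 0.20) = 0.67 × 0.53 × 0.58 × 0.80 = 0.1647664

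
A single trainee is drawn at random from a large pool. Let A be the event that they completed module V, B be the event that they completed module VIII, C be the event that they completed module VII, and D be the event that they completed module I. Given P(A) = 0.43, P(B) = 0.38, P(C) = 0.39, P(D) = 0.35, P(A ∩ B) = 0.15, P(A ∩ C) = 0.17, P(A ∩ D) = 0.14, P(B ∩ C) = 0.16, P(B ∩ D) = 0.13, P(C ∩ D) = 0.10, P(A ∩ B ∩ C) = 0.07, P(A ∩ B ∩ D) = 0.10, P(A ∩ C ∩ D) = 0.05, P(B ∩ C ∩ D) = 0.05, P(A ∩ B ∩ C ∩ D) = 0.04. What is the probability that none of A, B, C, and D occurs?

0.07

Apply inclusion-exclusion:
P(A ∪ B ∪ C ∪ D) = 0.43 + 0.38 + 0.39 + 0.35 − 0.15 − 0.17 − 0.14 − 0.16 − 0.13 − 0.10 + 0.07 + 0.10 + 0.05 + 0.05 − 0.04 = 0.93
P(none) = 1 − 0.93 = 0.07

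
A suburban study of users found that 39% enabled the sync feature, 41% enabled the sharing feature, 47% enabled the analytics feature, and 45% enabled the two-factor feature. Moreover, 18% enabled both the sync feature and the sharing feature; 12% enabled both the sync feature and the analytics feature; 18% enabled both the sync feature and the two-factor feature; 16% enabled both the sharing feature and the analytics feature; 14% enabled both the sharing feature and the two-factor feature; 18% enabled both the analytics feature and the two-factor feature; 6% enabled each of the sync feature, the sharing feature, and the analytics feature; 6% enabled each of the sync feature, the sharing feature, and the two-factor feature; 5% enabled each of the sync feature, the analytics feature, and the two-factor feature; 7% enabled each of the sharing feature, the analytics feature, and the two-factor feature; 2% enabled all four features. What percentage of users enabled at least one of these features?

P(≥1) = 39 + 41 + 47 + 45 − 18 − 12 − 18 − 16 − 14 − 18 + 6 + 6 + 5 + 7 − 2 = 98%

98%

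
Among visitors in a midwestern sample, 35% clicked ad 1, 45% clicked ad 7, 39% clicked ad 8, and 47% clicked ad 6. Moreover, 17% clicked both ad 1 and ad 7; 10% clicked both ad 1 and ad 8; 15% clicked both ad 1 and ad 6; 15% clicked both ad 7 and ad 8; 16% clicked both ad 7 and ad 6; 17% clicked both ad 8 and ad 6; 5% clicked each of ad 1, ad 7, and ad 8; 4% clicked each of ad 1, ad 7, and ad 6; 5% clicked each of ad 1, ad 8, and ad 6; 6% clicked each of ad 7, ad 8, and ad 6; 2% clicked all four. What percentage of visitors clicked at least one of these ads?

P(at least one) = 35 + 45 + 39 + 47 − 17 − 10 − 15 − 15 − 16 − 17 + 5 + 4 + 5 + 6 − 2 = 94%

94%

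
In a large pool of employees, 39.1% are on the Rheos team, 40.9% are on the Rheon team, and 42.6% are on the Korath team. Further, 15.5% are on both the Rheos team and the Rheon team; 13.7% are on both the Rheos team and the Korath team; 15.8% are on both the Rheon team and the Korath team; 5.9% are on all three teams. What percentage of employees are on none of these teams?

P(union) = 39.1 + 40.9 + 42.6 − 15.5 − 13.7 − 15.8 + 5.9 = 83.5%
P(none) = 100% − 83.5% = 16.5%

16.5%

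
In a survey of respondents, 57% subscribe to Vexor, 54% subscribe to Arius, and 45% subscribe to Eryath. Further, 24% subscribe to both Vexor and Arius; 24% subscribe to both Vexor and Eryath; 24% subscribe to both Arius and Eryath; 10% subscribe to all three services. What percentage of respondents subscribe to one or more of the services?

94%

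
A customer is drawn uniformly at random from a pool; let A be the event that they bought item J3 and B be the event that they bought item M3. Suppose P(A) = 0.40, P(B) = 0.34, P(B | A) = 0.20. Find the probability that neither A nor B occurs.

0.34

P(A ∩ B) = P(A)·P(B|A) = 0.40 × 0.20 = 0.08
Using inclusion–exclusion:
P(A ∪ B) = 0.40 + 0.34 − 0.08 = 0.66
P(none) = 1 − 0.66 = 0.34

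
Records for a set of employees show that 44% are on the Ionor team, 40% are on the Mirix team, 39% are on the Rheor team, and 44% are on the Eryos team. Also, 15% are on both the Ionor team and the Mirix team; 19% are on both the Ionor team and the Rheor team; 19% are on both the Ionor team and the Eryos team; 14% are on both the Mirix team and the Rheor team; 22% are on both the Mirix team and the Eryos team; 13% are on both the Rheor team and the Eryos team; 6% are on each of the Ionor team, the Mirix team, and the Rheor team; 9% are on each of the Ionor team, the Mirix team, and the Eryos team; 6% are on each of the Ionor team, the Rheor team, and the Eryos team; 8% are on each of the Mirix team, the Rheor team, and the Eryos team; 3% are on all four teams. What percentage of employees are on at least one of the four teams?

Apply inclusion-exclusion:
P(≥1) = 44 + 40 + 39 + 44 − 15 − 19 − 19 − 14 − 22 − 13 + 6 + 9 + 6 + 8 − 3 = 91%

91%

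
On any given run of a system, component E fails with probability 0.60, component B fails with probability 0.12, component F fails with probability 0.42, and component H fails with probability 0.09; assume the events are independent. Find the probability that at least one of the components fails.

P(none) = (1 − 0.60) × (1 − 0.12) × (1 − 0.42) × (1 − 0.09) = 0.40 × 0.88 × 0.58 × 0.91 = 0.1857856
P(at least one) = 1 − 0.1857856 = 0.8142144

0.8142144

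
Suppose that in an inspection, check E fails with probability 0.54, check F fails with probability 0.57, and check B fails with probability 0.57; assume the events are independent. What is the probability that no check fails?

P(none) = (1 − 0.54) × (1 − 0.57) × (1 − 0.57) = 0.46 × 0.43 × 0.43 = 0.085054

0.085054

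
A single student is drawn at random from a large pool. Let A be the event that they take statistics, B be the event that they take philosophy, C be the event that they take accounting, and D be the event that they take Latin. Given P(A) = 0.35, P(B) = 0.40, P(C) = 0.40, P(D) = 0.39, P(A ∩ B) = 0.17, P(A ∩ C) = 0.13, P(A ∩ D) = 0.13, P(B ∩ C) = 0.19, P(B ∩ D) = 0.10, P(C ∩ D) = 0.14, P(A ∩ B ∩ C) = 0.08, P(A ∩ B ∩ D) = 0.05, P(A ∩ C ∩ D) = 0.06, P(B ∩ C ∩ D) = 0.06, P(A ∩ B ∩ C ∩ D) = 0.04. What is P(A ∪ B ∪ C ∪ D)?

0.89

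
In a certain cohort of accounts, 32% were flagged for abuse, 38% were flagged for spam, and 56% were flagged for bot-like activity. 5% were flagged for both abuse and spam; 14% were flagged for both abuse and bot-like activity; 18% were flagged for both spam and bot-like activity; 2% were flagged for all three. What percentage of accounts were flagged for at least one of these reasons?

91%

P(at least one) = 32 + 38 + 56 − 5 − 14 − 18 + 2 = 91%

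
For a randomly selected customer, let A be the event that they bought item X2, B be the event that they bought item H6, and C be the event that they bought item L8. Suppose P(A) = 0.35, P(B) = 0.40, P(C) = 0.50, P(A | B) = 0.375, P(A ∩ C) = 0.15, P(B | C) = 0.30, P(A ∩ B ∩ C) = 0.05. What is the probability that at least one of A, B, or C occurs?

0.85

P(A ∩ B) = P(B)·P(A|B) = 0.40 × 0.375 = 0.15
P(B ∩ C) = P(C)·P(B|C) = 0.50 × 0.30 = 0.15
P(A ∪ B ∪ C) = 0.35 + 0.40 + 0.50 − 0.15 − 0.15 − 0.15 + 0.05 = 0.85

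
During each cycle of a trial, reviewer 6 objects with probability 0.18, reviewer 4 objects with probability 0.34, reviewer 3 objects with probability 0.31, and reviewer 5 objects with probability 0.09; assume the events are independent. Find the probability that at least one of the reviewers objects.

0.66018052

P(none) = (1 − 0.18) × (1 − 0.34) × (1 − 0.31) × (1 − 0.09) = 0.82 × 0.66 × 0.69 × 0.91 = 0.33981948
P(at least one) = 1 − 0.33981948 = 0.66018052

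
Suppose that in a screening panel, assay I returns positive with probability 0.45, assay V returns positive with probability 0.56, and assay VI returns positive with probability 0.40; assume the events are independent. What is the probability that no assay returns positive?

0.1452

P(none) = (1 − 0.45) × (1 − 0.56) × (1 − 0.40) = 0.55 × 0.44 × 0.60 = 0.1452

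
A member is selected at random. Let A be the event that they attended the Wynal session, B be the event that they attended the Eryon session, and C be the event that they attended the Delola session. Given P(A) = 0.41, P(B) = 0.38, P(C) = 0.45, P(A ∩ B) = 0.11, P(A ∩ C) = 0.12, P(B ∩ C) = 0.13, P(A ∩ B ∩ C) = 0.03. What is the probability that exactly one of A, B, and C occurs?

0.61

By inclusion–exclusion (exactly-one form):
P(exactly one) = 0.41 + 0.38 + 0.45 − 2·0.11 − 2·0.12 − 2·0.13 + 3·0.03 = 0.61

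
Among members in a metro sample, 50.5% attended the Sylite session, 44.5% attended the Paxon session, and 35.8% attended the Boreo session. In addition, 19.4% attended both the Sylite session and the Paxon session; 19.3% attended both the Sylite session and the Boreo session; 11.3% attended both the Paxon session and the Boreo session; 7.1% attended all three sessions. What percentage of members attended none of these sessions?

12.1%

Apply inclusion-exclusion:
P(union) = 50.5 + 44.5 + 35.8 − 19.4 − 19.3 − 11.3 + 7.1 = 87.9%
P(none) = 100% − 87.9% = 12.1%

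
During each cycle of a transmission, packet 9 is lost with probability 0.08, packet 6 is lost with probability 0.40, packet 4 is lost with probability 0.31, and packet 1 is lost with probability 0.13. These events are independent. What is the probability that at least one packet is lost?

0.6686344

P(none) = (1 − 0.08) × (1 − 0.40) × (1 − 0.31) × (1 − 0.13) = 0.92 × 0.60 × 0.69 × 0.87 = 0.3313656
P(at least one) = 1 − 0.3313656 = 0.6686344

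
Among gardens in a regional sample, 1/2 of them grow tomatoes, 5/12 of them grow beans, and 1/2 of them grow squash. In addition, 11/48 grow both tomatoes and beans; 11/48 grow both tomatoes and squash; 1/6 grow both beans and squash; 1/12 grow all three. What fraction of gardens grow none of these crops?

P(at least one) = 1/2 + 5/12 + 1/2 − 11/48 − 11/48 − 1/6 + 1/12 = 7/8
P(none) = 1 − 7/8 = 1/8

1/8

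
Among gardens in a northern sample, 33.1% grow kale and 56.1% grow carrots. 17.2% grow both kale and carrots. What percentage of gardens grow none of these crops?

By inclusion-exclusion,
P(≥1) = 33.1 + 56.1 − 17.2 = 72.0%
P(none) = 100% − 72.0% = 28.0%

28.0%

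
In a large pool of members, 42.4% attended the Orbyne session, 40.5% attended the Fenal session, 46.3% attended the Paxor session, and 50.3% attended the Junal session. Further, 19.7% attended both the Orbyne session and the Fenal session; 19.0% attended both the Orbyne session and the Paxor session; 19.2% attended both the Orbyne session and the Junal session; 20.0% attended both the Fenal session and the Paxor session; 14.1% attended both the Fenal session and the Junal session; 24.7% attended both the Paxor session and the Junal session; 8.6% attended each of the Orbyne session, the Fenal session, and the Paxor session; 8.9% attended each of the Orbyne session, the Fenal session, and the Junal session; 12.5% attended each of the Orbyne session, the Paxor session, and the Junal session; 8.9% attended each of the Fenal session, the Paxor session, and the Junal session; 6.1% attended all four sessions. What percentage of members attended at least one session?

95.6%

Using inclusion–exclusion:
P(at least one) = 42.4 + 40.5 + 46.3 + 50.3 − 19.7 − 19.0 − 19.2 − 20.0 − 14.1 − 24.7 + 8.6 + 8.9 + 12.5 + 8.9 − 6.1 = 95.6%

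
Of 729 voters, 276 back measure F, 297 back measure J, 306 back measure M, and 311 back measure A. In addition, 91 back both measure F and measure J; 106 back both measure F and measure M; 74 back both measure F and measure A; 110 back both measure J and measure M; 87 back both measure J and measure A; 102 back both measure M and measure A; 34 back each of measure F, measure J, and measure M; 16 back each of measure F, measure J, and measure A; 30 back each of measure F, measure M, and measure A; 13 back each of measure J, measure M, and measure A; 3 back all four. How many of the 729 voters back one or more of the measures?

710

By inclusion–exclusion:
|union| = 276 + 297 + 306 + 311 − 91 − 106 − 74 − 110 − 87 − 102 + 34 + 16 + 30 + 13 − 3 = 710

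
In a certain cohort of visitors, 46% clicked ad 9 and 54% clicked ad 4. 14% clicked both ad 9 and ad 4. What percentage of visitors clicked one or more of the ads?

Using inclusion–exclusion:
P(union) = 46 + 54 − 14 = 86%

86%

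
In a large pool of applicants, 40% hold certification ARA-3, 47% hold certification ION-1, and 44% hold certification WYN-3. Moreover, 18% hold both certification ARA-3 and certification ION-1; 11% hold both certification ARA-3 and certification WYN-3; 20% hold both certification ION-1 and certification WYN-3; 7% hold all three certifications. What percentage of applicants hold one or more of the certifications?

P(at least one) = 40 + 47 + 44 − 18 − 11 − 20 + 7 = 89%

89%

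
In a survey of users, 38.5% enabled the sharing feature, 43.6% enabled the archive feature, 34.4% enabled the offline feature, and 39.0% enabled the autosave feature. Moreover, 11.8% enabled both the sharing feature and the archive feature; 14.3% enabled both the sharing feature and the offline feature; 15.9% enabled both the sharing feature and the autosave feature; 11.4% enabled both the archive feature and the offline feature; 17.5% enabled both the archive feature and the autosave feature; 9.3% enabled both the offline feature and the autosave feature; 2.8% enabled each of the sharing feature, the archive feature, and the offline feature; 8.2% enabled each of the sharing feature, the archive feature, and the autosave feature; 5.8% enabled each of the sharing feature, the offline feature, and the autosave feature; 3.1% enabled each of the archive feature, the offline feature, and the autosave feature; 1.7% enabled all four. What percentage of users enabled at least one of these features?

93.5%

P(union) = 38.5 + 43.6 + 34.4 + 39.0 − 11.8 − 14.3 − 15.9 − 11.4 − 17.5 − 9.3 + 2.8 + 8.2 + 5.8 + 3.1 − 1.7 = 93.5%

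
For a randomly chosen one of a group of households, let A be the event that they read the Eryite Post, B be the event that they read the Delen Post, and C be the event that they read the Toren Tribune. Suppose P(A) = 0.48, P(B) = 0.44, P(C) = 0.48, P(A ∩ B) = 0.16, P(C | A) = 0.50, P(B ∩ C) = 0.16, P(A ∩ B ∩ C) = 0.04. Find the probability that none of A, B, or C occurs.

0.12

P(A ∩ C) = P(A)·P(C|A) = 0.48 × 0.50 = 0.24
P(A ∪ B ∪ C) = 0.48 + 0.44 + 0.48 − 0.16 − 0.24 − 0.16 + 0.04 = 0.88
P(none) = 1 − 0.88 = 0.12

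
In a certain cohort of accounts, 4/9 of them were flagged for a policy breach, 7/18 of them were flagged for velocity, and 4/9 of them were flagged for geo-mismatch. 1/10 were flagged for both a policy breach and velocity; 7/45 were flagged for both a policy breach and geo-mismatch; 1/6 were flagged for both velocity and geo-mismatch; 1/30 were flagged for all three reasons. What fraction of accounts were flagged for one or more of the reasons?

8/9

Using inclusion–exclusion:
P(at least one) = 4/9 + 7/18 + 4/9 − 1/10 − 7/45 − 1/6 + 1/30 = 8/9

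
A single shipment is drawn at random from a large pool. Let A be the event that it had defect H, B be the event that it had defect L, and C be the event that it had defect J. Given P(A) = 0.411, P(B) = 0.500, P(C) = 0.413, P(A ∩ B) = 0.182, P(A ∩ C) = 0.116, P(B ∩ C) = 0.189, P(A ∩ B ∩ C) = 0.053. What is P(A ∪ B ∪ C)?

P(A ∪ B ∪ C) = 0.411 + 0.500 + 0.413 − 0.182 − 0.116 − 0.189 + 0.053 = 0.890

0.890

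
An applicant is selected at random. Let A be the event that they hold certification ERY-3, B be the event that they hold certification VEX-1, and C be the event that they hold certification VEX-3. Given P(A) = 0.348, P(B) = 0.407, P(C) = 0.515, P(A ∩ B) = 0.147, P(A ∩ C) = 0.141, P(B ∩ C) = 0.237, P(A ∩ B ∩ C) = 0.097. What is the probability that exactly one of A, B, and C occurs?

P(exactly one) = 0.348 + 0.407 + 0.515 − 2·0.147 − 2·0.141 − 2·0.237 + 3·0.097 = 0.511

0.511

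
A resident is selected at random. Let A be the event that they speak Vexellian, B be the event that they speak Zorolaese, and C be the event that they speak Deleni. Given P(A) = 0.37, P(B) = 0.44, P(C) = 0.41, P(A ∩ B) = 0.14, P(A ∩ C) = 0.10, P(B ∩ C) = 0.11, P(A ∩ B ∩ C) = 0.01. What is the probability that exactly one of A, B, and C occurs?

0.55

By inclusion–exclusion (exactly-one form):
P(exactly one) = 0.37 + 0.44 + 0.41 − 2·0.14 − 2·0.10 − 2·0.11 + 3·0.01 = 0.55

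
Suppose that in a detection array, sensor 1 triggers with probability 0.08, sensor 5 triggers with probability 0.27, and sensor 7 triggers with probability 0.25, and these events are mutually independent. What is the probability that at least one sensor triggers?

P(none) = (1 − 0.08) × (1 − 0.27) × (1 − 0.25) = 0.92 × 0.73 × 0.75 = 0.5037
P(at least one) = 1 − 0.5037 = 0.4963

0.4963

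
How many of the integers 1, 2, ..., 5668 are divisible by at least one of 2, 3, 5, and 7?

By inclusion-exclusion,
2834 + 1889 + 1133 + 809 − 944 − 566 − 404 − 377 − 269 − 161 + 188 + 134 + 80 + 53 − 26 = 4373

4373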